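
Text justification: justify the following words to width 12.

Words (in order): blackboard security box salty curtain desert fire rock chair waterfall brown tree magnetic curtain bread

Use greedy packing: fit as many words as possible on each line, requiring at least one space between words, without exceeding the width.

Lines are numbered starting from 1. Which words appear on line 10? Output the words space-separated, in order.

Line 1: ['blackboard'] (min_width=10, slack=2)
Line 2: ['security', 'box'] (min_width=12, slack=0)
Line 3: ['salty'] (min_width=5, slack=7)
Line 4: ['curtain'] (min_width=7, slack=5)
Line 5: ['desert', 'fire'] (min_width=11, slack=1)
Line 6: ['rock', 'chair'] (min_width=10, slack=2)
Line 7: ['waterfall'] (min_width=9, slack=3)
Line 8: ['brown', 'tree'] (min_width=10, slack=2)
Line 9: ['magnetic'] (min_width=8, slack=4)
Line 10: ['curtain'] (min_width=7, slack=5)
Line 11: ['bread'] (min_width=5, slack=7)

Answer: curtain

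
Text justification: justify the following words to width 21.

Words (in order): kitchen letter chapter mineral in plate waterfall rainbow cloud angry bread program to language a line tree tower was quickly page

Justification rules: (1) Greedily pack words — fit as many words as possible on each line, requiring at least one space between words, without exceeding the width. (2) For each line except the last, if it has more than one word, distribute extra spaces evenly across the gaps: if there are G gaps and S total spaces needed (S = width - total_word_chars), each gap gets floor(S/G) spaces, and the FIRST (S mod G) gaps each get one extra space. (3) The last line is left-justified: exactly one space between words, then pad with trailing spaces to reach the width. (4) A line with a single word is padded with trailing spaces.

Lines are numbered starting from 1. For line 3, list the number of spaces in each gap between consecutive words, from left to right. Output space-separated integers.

Answer: 7

Derivation:
Line 1: ['kitchen', 'letter'] (min_width=14, slack=7)
Line 2: ['chapter', 'mineral', 'in'] (min_width=18, slack=3)
Line 3: ['plate', 'waterfall'] (min_width=15, slack=6)
Line 4: ['rainbow', 'cloud', 'angry'] (min_width=19, slack=2)
Line 5: ['bread', 'program', 'to'] (min_width=16, slack=5)
Line 6: ['language', 'a', 'line', 'tree'] (min_width=20, slack=1)
Line 7: ['tower', 'was', 'quickly'] (min_width=17, slack=4)
Line 8: ['page'] (min_width=4, slack=17)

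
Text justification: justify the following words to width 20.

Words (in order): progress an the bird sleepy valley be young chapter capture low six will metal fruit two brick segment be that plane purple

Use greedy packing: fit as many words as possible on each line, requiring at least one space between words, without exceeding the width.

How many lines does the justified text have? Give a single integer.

Answer: 7

Derivation:
Line 1: ['progress', 'an', 'the', 'bird'] (min_width=20, slack=0)
Line 2: ['sleepy', 'valley', 'be'] (min_width=16, slack=4)
Line 3: ['young', 'chapter'] (min_width=13, slack=7)
Line 4: ['capture', 'low', 'six', 'will'] (min_width=20, slack=0)
Line 5: ['metal', 'fruit', 'two'] (min_width=15, slack=5)
Line 6: ['brick', 'segment', 'be'] (min_width=16, slack=4)
Line 7: ['that', 'plane', 'purple'] (min_width=17, slack=3)
Total lines: 7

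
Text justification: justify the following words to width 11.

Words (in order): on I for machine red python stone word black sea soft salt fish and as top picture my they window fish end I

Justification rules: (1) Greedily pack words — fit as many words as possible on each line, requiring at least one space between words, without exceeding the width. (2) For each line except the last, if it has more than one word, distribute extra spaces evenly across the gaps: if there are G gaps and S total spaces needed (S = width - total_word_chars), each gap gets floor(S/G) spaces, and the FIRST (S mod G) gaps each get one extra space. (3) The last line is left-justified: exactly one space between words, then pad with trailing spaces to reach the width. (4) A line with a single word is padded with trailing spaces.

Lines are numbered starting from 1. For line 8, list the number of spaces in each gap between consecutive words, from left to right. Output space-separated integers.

Answer: 1

Derivation:
Line 1: ['on', 'I', 'for'] (min_width=8, slack=3)
Line 2: ['machine', 'red'] (min_width=11, slack=0)
Line 3: ['python'] (min_width=6, slack=5)
Line 4: ['stone', 'word'] (min_width=10, slack=1)
Line 5: ['black', 'sea'] (min_width=9, slack=2)
Line 6: ['soft', 'salt'] (min_width=9, slack=2)
Line 7: ['fish', 'and', 'as'] (min_width=11, slack=0)
Line 8: ['top', 'picture'] (min_width=11, slack=0)
Line 9: ['my', 'they'] (min_width=7, slack=4)
Line 10: ['window', 'fish'] (min_width=11, slack=0)
Line 11: ['end', 'I'] (min_width=5, slack=6)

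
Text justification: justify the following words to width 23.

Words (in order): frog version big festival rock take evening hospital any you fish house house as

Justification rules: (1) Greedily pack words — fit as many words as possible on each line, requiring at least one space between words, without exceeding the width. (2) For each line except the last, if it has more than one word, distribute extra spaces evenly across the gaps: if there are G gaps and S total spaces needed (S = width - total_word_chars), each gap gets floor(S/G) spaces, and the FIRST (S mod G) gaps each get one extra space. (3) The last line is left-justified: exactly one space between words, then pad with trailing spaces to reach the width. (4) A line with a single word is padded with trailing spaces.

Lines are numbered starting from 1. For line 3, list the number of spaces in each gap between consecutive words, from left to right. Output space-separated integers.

Line 1: ['frog', 'version', 'big'] (min_width=16, slack=7)
Line 2: ['festival', 'rock', 'take'] (min_width=18, slack=5)
Line 3: ['evening', 'hospital', 'any'] (min_width=20, slack=3)
Line 4: ['you', 'fish', 'house', 'house', 'as'] (min_width=23, slack=0)

Answer: 3 2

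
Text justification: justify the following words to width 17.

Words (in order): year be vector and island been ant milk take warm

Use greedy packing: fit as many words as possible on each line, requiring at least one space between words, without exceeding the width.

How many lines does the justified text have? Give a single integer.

Answer: 4

Derivation:
Line 1: ['year', 'be', 'vector'] (min_width=14, slack=3)
Line 2: ['and', 'island', 'been'] (min_width=15, slack=2)
Line 3: ['ant', 'milk', 'take'] (min_width=13, slack=4)
Line 4: ['warm'] (min_width=4, slack=13)
Total lines: 4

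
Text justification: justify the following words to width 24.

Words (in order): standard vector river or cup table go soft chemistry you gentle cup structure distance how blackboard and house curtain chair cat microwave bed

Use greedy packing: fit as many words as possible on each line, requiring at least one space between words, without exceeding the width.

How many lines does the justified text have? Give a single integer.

Line 1: ['standard', 'vector', 'river', 'or'] (min_width=24, slack=0)
Line 2: ['cup', 'table', 'go', 'soft'] (min_width=17, slack=7)
Line 3: ['chemistry', 'you', 'gentle', 'cup'] (min_width=24, slack=0)
Line 4: ['structure', 'distance', 'how'] (min_width=22, slack=2)
Line 5: ['blackboard', 'and', 'house'] (min_width=20, slack=4)
Line 6: ['curtain', 'chair', 'cat'] (min_width=17, slack=7)
Line 7: ['microwave', 'bed'] (min_width=13, slack=11)
Total lines: 7

Answer: 7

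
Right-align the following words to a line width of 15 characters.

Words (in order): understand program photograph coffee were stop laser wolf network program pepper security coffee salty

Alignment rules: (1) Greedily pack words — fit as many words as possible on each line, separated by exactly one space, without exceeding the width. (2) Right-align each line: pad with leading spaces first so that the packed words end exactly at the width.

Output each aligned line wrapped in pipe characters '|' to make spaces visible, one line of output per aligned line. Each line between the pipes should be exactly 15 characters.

Line 1: ['understand'] (min_width=10, slack=5)
Line 2: ['program'] (min_width=7, slack=8)
Line 3: ['photograph'] (min_width=10, slack=5)
Line 4: ['coffee', 'were'] (min_width=11, slack=4)
Line 5: ['stop', 'laser', 'wolf'] (min_width=15, slack=0)
Line 6: ['network', 'program'] (min_width=15, slack=0)
Line 7: ['pepper', 'security'] (min_width=15, slack=0)
Line 8: ['coffee', 'salty'] (min_width=12, slack=3)

Answer: |     understand|
|        program|
|     photograph|
|    coffee were|
|stop laser wolf|
|network program|
|pepper security|
|   coffee salty|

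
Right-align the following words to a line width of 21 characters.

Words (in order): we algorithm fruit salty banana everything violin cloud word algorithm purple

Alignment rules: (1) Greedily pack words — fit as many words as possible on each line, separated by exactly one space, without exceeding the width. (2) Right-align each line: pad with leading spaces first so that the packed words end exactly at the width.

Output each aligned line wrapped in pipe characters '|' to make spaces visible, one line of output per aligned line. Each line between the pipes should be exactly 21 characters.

Answer: |   we algorithm fruit|
|         salty banana|
|    everything violin|
| cloud word algorithm|
|               purple|

Derivation:
Line 1: ['we', 'algorithm', 'fruit'] (min_width=18, slack=3)
Line 2: ['salty', 'banana'] (min_width=12, slack=9)
Line 3: ['everything', 'violin'] (min_width=17, slack=4)
Line 4: ['cloud', 'word', 'algorithm'] (min_width=20, slack=1)
Line 5: ['purple'] (min_width=6, slack=15)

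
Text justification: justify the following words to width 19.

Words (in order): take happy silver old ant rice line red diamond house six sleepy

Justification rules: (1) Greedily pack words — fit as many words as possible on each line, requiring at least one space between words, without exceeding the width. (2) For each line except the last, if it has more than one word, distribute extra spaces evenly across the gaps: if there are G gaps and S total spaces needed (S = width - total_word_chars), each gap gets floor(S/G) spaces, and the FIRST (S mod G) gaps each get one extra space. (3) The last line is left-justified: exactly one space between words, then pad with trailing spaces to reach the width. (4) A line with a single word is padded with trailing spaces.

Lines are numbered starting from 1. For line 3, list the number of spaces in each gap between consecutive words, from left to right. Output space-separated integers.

Answer: 2 2

Derivation:
Line 1: ['take', 'happy', 'silver'] (min_width=17, slack=2)
Line 2: ['old', 'ant', 'rice', 'line'] (min_width=17, slack=2)
Line 3: ['red', 'diamond', 'house'] (min_width=17, slack=2)
Line 4: ['six', 'sleepy'] (min_width=10, slack=9)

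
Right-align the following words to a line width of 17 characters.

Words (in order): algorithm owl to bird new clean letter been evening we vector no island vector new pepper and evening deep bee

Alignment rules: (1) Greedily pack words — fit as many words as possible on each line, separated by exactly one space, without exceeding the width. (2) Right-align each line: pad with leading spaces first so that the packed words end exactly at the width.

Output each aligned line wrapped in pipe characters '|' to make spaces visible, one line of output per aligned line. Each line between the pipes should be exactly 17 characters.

Answer: | algorithm owl to|
|   bird new clean|
|      letter been|
|evening we vector|
| no island vector|
|   new pepper and|
| evening deep bee|

Derivation:
Line 1: ['algorithm', 'owl', 'to'] (min_width=16, slack=1)
Line 2: ['bird', 'new', 'clean'] (min_width=14, slack=3)
Line 3: ['letter', 'been'] (min_width=11, slack=6)
Line 4: ['evening', 'we', 'vector'] (min_width=17, slack=0)
Line 5: ['no', 'island', 'vector'] (min_width=16, slack=1)
Line 6: ['new', 'pepper', 'and'] (min_width=14, slack=3)
Line 7: ['evening', 'deep', 'bee'] (min_width=16, slack=1)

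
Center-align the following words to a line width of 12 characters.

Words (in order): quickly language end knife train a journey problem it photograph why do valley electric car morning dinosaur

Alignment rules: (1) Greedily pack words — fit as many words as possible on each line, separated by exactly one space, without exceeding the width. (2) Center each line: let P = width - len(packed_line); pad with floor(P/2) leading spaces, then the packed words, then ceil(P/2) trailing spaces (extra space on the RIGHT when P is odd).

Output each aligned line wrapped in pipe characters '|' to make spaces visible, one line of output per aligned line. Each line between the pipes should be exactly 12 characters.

Line 1: ['quickly'] (min_width=7, slack=5)
Line 2: ['language', 'end'] (min_width=12, slack=0)
Line 3: ['knife', 'train'] (min_width=11, slack=1)
Line 4: ['a', 'journey'] (min_width=9, slack=3)
Line 5: ['problem', 'it'] (min_width=10, slack=2)
Line 6: ['photograph'] (min_width=10, slack=2)
Line 7: ['why', 'do'] (min_width=6, slack=6)
Line 8: ['valley'] (min_width=6, slack=6)
Line 9: ['electric', 'car'] (min_width=12, slack=0)
Line 10: ['morning'] (min_width=7, slack=5)
Line 11: ['dinosaur'] (min_width=8, slack=4)

Answer: |  quickly   |
|language end|
|knife train |
| a journey  |
| problem it |
| photograph |
|   why do   |
|   valley   |
|electric car|
|  morning   |
|  dinosaur  |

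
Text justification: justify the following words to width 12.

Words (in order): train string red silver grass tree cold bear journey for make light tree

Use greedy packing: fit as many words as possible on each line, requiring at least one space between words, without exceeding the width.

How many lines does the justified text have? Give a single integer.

Line 1: ['train', 'string'] (min_width=12, slack=0)
Line 2: ['red', 'silver'] (min_width=10, slack=2)
Line 3: ['grass', 'tree'] (min_width=10, slack=2)
Line 4: ['cold', 'bear'] (min_width=9, slack=3)
Line 5: ['journey', 'for'] (min_width=11, slack=1)
Line 6: ['make', 'light'] (min_width=10, slack=2)
Line 7: ['tree'] (min_width=4, slack=8)
Total lines: 7

Answer: 7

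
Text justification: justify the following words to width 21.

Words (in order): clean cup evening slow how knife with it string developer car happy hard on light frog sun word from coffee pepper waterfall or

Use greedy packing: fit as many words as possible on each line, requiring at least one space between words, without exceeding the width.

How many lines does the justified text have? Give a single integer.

Line 1: ['clean', 'cup', 'evening'] (min_width=17, slack=4)
Line 2: ['slow', 'how', 'knife', 'with'] (min_width=19, slack=2)
Line 3: ['it', 'string', 'developer'] (min_width=19, slack=2)
Line 4: ['car', 'happy', 'hard', 'on'] (min_width=17, slack=4)
Line 5: ['light', 'frog', 'sun', 'word'] (min_width=19, slack=2)
Line 6: ['from', 'coffee', 'pepper'] (min_width=18, slack=3)
Line 7: ['waterfall', 'or'] (min_width=12, slack=9)
Total lines: 7

Answer: 7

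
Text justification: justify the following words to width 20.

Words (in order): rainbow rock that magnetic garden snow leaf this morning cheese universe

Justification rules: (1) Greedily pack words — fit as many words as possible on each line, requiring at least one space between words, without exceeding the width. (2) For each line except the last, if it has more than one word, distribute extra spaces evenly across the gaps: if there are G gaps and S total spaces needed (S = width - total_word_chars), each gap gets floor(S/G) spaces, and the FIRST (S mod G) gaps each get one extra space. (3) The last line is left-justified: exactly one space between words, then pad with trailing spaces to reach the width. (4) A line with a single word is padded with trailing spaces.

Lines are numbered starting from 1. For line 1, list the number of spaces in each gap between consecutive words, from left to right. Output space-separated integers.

Answer: 3 2

Derivation:
Line 1: ['rainbow', 'rock', 'that'] (min_width=17, slack=3)
Line 2: ['magnetic', 'garden', 'snow'] (min_width=20, slack=0)
Line 3: ['leaf', 'this', 'morning'] (min_width=17, slack=3)
Line 4: ['cheese', 'universe'] (min_width=15, slack=5)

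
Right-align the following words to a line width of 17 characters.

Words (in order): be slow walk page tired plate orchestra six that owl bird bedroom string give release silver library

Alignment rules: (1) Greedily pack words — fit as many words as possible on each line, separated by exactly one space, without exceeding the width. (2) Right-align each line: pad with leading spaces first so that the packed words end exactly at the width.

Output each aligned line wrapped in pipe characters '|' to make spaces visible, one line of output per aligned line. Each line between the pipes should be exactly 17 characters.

Line 1: ['be', 'slow', 'walk', 'page'] (min_width=17, slack=0)
Line 2: ['tired', 'plate'] (min_width=11, slack=6)
Line 3: ['orchestra', 'six'] (min_width=13, slack=4)
Line 4: ['that', 'owl', 'bird'] (min_width=13, slack=4)
Line 5: ['bedroom', 'string'] (min_width=14, slack=3)
Line 6: ['give', 'release'] (min_width=12, slack=5)
Line 7: ['silver', 'library'] (min_width=14, slack=3)

Answer: |be slow walk page|
|      tired plate|
|    orchestra six|
|    that owl bird|
|   bedroom string|
|     give release|
|   silver library|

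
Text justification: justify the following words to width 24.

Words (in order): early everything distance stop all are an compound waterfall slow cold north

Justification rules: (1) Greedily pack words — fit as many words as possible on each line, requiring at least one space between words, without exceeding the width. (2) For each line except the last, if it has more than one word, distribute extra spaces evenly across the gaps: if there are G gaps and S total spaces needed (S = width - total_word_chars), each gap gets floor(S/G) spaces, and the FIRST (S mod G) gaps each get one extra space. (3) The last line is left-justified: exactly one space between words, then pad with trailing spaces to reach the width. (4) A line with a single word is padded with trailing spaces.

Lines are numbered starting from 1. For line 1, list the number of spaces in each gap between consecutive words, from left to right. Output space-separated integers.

Answer: 9

Derivation:
Line 1: ['early', 'everything'] (min_width=16, slack=8)
Line 2: ['distance', 'stop', 'all', 'are', 'an'] (min_width=24, slack=0)
Line 3: ['compound', 'waterfall', 'slow'] (min_width=23, slack=1)
Line 4: ['cold', 'north'] (min_width=10, slack=14)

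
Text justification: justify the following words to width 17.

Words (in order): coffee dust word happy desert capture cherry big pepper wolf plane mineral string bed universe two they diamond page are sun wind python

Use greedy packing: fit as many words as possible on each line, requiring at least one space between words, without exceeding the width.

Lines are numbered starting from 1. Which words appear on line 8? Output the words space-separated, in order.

Line 1: ['coffee', 'dust', 'word'] (min_width=16, slack=1)
Line 2: ['happy', 'desert'] (min_width=12, slack=5)
Line 3: ['capture', 'cherry'] (min_width=14, slack=3)
Line 4: ['big', 'pepper', 'wolf'] (min_width=15, slack=2)
Line 5: ['plane', 'mineral'] (min_width=13, slack=4)
Line 6: ['string', 'bed'] (min_width=10, slack=7)
Line 7: ['universe', 'two', 'they'] (min_width=17, slack=0)
Line 8: ['diamond', 'page', 'are'] (min_width=16, slack=1)
Line 9: ['sun', 'wind', 'python'] (min_width=15, slack=2)

Answer: diamond page are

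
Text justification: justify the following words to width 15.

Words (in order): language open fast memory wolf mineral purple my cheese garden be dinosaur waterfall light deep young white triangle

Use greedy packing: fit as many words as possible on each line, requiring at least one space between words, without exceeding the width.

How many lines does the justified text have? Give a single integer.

Answer: 9

Derivation:
Line 1: ['language', 'open'] (min_width=13, slack=2)
Line 2: ['fast', 'memory'] (min_width=11, slack=4)
Line 3: ['wolf', 'mineral'] (min_width=12, slack=3)
Line 4: ['purple', 'my'] (min_width=9, slack=6)
Line 5: ['cheese', 'garden'] (min_width=13, slack=2)
Line 6: ['be', 'dinosaur'] (min_width=11, slack=4)
Line 7: ['waterfall', 'light'] (min_width=15, slack=0)
Line 8: ['deep', 'young'] (min_width=10, slack=5)
Line 9: ['white', 'triangle'] (min_width=14, slack=1)
Total lines: 9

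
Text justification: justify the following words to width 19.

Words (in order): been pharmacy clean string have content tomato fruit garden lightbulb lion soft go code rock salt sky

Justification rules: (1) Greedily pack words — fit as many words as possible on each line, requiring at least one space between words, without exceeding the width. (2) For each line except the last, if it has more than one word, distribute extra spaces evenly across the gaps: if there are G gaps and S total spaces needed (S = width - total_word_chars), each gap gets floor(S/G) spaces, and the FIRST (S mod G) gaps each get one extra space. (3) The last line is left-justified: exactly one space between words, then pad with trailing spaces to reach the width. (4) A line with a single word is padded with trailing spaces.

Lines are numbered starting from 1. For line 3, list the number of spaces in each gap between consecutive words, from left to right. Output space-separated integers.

Line 1: ['been', 'pharmacy', 'clean'] (min_width=19, slack=0)
Line 2: ['string', 'have', 'content'] (min_width=19, slack=0)
Line 3: ['tomato', 'fruit', 'garden'] (min_width=19, slack=0)
Line 4: ['lightbulb', 'lion', 'soft'] (min_width=19, slack=0)
Line 5: ['go', 'code', 'rock', 'salt'] (min_width=17, slack=2)
Line 6: ['sky'] (min_width=3, slack=16)

Answer: 1 1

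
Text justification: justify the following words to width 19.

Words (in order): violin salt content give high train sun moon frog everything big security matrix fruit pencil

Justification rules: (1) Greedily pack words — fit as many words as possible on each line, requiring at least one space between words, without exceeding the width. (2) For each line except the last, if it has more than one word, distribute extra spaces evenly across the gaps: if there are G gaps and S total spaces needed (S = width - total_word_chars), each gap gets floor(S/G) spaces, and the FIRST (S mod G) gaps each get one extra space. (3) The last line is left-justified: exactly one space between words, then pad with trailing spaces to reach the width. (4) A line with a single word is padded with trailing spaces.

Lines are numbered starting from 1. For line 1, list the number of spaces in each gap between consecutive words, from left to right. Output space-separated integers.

Answer: 1 1

Derivation:
Line 1: ['violin', 'salt', 'content'] (min_width=19, slack=0)
Line 2: ['give', 'high', 'train', 'sun'] (min_width=19, slack=0)
Line 3: ['moon', 'frog'] (min_width=9, slack=10)
Line 4: ['everything', 'big'] (min_width=14, slack=5)
Line 5: ['security', 'matrix'] (min_width=15, slack=4)
Line 6: ['fruit', 'pencil'] (min_width=12, slack=7)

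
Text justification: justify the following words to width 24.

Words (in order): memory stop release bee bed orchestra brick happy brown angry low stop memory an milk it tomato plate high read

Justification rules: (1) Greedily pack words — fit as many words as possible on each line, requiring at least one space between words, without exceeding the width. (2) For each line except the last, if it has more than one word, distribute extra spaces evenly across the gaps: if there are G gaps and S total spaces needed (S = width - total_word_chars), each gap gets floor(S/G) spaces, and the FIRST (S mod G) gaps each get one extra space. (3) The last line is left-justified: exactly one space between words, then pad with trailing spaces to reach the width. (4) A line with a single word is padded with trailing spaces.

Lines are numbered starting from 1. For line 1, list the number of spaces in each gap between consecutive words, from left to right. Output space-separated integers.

Answer: 2 1 1

Derivation:
Line 1: ['memory', 'stop', 'release', 'bee'] (min_width=23, slack=1)
Line 2: ['bed', 'orchestra', 'brick'] (min_width=19, slack=5)
Line 3: ['happy', 'brown', 'angry', 'low'] (min_width=21, slack=3)
Line 4: ['stop', 'memory', 'an', 'milk', 'it'] (min_width=22, slack=2)
Line 5: ['tomato', 'plate', 'high', 'read'] (min_width=22, slack=2)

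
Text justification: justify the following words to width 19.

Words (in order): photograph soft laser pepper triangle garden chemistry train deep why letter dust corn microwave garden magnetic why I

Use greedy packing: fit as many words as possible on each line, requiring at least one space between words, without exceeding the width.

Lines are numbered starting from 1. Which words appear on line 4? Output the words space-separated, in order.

Answer: chemistry train

Derivation:
Line 1: ['photograph', 'soft'] (min_width=15, slack=4)
Line 2: ['laser', 'pepper'] (min_width=12, slack=7)
Line 3: ['triangle', 'garden'] (min_width=15, slack=4)
Line 4: ['chemistry', 'train'] (min_width=15, slack=4)
Line 5: ['deep', 'why', 'letter'] (min_width=15, slack=4)
Line 6: ['dust', 'corn', 'microwave'] (min_width=19, slack=0)
Line 7: ['garden', 'magnetic', 'why'] (min_width=19, slack=0)
Line 8: ['I'] (min_width=1, slack=18)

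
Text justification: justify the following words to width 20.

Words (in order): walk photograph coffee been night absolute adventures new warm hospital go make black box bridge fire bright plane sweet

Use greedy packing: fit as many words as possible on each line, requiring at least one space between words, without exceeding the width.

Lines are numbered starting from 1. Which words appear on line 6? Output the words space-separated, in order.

Line 1: ['walk', 'photograph'] (min_width=15, slack=5)
Line 2: ['coffee', 'been', 'night'] (min_width=17, slack=3)
Line 3: ['absolute', 'adventures'] (min_width=19, slack=1)
Line 4: ['new', 'warm', 'hospital', 'go'] (min_width=20, slack=0)
Line 5: ['make', 'black', 'box'] (min_width=14, slack=6)
Line 6: ['bridge', 'fire', 'bright'] (min_width=18, slack=2)
Line 7: ['plane', 'sweet'] (min_width=11, slack=9)

Answer: bridge fire bright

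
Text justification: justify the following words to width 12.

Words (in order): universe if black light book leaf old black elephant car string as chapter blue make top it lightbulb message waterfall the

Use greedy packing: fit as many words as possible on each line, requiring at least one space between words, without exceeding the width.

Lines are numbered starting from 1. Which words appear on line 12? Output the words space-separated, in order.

Line 1: ['universe', 'if'] (min_width=11, slack=1)
Line 2: ['black', 'light'] (min_width=11, slack=1)
Line 3: ['book', 'leaf'] (min_width=9, slack=3)
Line 4: ['old', 'black'] (min_width=9, slack=3)
Line 5: ['elephant', 'car'] (min_width=12, slack=0)
Line 6: ['string', 'as'] (min_width=9, slack=3)
Line 7: ['chapter', 'blue'] (min_width=12, slack=0)
Line 8: ['make', 'top', 'it'] (min_width=11, slack=1)
Line 9: ['lightbulb'] (min_width=9, slack=3)
Line 10: ['message'] (min_width=7, slack=5)
Line 11: ['waterfall'] (min_width=9, slack=3)
Line 12: ['the'] (min_width=3, slack=9)

Answer: the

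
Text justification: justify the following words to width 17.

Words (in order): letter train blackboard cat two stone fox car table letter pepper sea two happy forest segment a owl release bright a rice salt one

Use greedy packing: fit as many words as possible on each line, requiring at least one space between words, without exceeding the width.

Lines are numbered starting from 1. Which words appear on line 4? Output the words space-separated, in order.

Answer: table letter

Derivation:
Line 1: ['letter', 'train'] (min_width=12, slack=5)
Line 2: ['blackboard', 'cat'] (min_width=14, slack=3)
Line 3: ['two', 'stone', 'fox', 'car'] (min_width=17, slack=0)
Line 4: ['table', 'letter'] (min_width=12, slack=5)
Line 5: ['pepper', 'sea', 'two'] (min_width=14, slack=3)
Line 6: ['happy', 'forest'] (min_width=12, slack=5)
Line 7: ['segment', 'a', 'owl'] (min_width=13, slack=4)
Line 8: ['release', 'bright', 'a'] (min_width=16, slack=1)
Line 9: ['rice', 'salt', 'one'] (min_width=13, slack=4)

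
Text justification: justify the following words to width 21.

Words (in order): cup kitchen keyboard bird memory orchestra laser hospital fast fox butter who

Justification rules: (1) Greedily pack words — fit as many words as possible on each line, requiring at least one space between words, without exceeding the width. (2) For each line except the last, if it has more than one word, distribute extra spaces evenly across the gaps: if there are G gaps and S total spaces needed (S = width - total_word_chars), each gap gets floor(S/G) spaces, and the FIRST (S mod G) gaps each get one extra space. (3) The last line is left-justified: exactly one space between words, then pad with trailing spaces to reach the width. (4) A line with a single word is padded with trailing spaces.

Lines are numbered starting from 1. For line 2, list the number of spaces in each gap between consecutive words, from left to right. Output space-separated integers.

Line 1: ['cup', 'kitchen', 'keyboard'] (min_width=20, slack=1)
Line 2: ['bird', 'memory', 'orchestra'] (min_width=21, slack=0)
Line 3: ['laser', 'hospital', 'fast'] (min_width=19, slack=2)
Line 4: ['fox', 'butter', 'who'] (min_width=14, slack=7)

Answer: 1 1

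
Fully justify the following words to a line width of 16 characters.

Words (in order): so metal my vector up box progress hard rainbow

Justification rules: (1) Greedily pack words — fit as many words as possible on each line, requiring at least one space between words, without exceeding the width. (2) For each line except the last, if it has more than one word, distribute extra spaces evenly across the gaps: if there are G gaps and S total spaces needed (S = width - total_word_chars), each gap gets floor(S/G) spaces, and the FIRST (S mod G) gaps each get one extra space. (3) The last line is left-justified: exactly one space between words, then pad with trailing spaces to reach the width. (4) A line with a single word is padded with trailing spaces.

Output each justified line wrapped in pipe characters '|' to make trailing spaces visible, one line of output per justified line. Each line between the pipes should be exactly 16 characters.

Answer: |so    metal   my|
|vector   up  box|
|progress    hard|
|rainbow         |

Derivation:
Line 1: ['so', 'metal', 'my'] (min_width=11, slack=5)
Line 2: ['vector', 'up', 'box'] (min_width=13, slack=3)
Line 3: ['progress', 'hard'] (min_width=13, slack=3)
Line 4: ['rainbow'] (min_width=7, slack=9)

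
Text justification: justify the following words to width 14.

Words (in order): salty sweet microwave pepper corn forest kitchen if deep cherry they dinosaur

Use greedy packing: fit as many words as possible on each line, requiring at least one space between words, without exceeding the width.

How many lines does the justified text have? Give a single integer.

Answer: 6

Derivation:
Line 1: ['salty', 'sweet'] (min_width=11, slack=3)
Line 2: ['microwave'] (min_width=9, slack=5)
Line 3: ['pepper', 'corn'] (min_width=11, slack=3)
Line 4: ['forest', 'kitchen'] (min_width=14, slack=0)
Line 5: ['if', 'deep', 'cherry'] (min_width=14, slack=0)
Line 6: ['they', 'dinosaur'] (min_width=13, slack=1)
Total lines: 6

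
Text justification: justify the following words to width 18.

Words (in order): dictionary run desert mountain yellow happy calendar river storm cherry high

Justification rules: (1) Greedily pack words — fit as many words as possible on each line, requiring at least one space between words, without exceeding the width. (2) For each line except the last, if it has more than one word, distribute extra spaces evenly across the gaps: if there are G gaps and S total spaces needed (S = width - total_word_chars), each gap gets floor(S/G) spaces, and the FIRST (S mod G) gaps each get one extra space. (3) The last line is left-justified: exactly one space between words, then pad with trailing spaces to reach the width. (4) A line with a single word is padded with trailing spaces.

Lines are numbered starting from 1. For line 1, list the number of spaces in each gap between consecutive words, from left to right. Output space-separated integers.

Answer: 5

Derivation:
Line 1: ['dictionary', 'run'] (min_width=14, slack=4)
Line 2: ['desert', 'mountain'] (min_width=15, slack=3)
Line 3: ['yellow', 'happy'] (min_width=12, slack=6)
Line 4: ['calendar', 'river'] (min_width=14, slack=4)
Line 5: ['storm', 'cherry', 'high'] (min_width=17, slack=1)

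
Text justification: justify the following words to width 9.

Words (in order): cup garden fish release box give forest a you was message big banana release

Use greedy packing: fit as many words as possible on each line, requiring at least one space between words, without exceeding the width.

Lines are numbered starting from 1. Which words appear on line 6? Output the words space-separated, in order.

Answer: forest a

Derivation:
Line 1: ['cup'] (min_width=3, slack=6)
Line 2: ['garden'] (min_width=6, slack=3)
Line 3: ['fish'] (min_width=4, slack=5)
Line 4: ['release'] (min_width=7, slack=2)
Line 5: ['box', 'give'] (min_width=8, slack=1)
Line 6: ['forest', 'a'] (min_width=8, slack=1)
Line 7: ['you', 'was'] (min_width=7, slack=2)
Line 8: ['message'] (min_width=7, slack=2)
Line 9: ['big'] (min_width=3, slack=6)
Line 10: ['banana'] (min_width=6, slack=3)
Line 11: ['release'] (min_width=7, slack=2)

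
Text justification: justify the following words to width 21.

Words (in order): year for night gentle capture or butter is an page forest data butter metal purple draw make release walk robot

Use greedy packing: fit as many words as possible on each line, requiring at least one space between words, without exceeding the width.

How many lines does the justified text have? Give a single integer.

Answer: 6

Derivation:
Line 1: ['year', 'for', 'night', 'gentle'] (min_width=21, slack=0)
Line 2: ['capture', 'or', 'butter', 'is'] (min_width=20, slack=1)
Line 3: ['an', 'page', 'forest', 'data'] (min_width=19, slack=2)
Line 4: ['butter', 'metal', 'purple'] (min_width=19, slack=2)
Line 5: ['draw', 'make', 'release'] (min_width=17, slack=4)
Line 6: ['walk', 'robot'] (min_width=10, slack=11)
Total lines: 6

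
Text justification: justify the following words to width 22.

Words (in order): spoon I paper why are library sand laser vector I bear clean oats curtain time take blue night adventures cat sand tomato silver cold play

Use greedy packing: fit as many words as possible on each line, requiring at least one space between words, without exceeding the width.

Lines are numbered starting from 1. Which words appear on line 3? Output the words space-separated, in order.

Answer: vector I bear clean

Derivation:
Line 1: ['spoon', 'I', 'paper', 'why', 'are'] (min_width=21, slack=1)
Line 2: ['library', 'sand', 'laser'] (min_width=18, slack=4)
Line 3: ['vector', 'I', 'bear', 'clean'] (min_width=19, slack=3)
Line 4: ['oats', 'curtain', 'time', 'take'] (min_width=22, slack=0)
Line 5: ['blue', 'night', 'adventures'] (min_width=21, slack=1)
Line 6: ['cat', 'sand', 'tomato', 'silver'] (min_width=22, slack=0)
Line 7: ['cold', 'play'] (min_width=9, slack=13)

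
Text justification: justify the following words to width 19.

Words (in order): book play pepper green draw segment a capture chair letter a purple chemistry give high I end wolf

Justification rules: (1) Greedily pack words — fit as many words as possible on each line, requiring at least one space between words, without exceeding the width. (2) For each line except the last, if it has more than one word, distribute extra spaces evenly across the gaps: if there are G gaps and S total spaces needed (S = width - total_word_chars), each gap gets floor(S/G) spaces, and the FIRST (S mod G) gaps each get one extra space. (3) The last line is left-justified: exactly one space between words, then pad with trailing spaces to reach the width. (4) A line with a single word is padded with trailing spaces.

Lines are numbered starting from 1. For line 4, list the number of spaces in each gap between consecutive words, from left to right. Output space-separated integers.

Answer: 3 3

Derivation:
Line 1: ['book', 'play', 'pepper'] (min_width=16, slack=3)
Line 2: ['green', 'draw', 'segment'] (min_width=18, slack=1)
Line 3: ['a', 'capture', 'chair'] (min_width=15, slack=4)
Line 4: ['letter', 'a', 'purple'] (min_width=15, slack=4)
Line 5: ['chemistry', 'give', 'high'] (min_width=19, slack=0)
Line 6: ['I', 'end', 'wolf'] (min_width=10, slack=9)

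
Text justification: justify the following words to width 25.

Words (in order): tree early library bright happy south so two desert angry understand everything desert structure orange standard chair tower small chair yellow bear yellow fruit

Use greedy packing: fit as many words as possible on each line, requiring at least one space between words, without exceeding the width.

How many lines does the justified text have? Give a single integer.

Line 1: ['tree', 'early', 'library', 'bright'] (min_width=25, slack=0)
Line 2: ['happy', 'south', 'so', 'two', 'desert'] (min_width=25, slack=0)
Line 3: ['angry', 'understand'] (min_width=16, slack=9)
Line 4: ['everything', 'desert'] (min_width=17, slack=8)
Line 5: ['structure', 'orange', 'standard'] (min_width=25, slack=0)
Line 6: ['chair', 'tower', 'small', 'chair'] (min_width=23, slack=2)
Line 7: ['yellow', 'bear', 'yellow', 'fruit'] (min_width=24, slack=1)
Total lines: 7

Answer: 7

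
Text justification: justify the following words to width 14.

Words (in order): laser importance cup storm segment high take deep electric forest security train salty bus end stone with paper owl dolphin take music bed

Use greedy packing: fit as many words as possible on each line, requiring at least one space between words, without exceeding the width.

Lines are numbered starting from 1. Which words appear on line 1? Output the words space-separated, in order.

Line 1: ['laser'] (min_width=5, slack=9)
Line 2: ['importance', 'cup'] (min_width=14, slack=0)
Line 3: ['storm', 'segment'] (min_width=13, slack=1)
Line 4: ['high', 'take', 'deep'] (min_width=14, slack=0)
Line 5: ['electric'] (min_width=8, slack=6)
Line 6: ['forest'] (min_width=6, slack=8)
Line 7: ['security', 'train'] (min_width=14, slack=0)
Line 8: ['salty', 'bus', 'end'] (min_width=13, slack=1)
Line 9: ['stone', 'with'] (min_width=10, slack=4)
Line 10: ['paper', 'owl'] (min_width=9, slack=5)
Line 11: ['dolphin', 'take'] (min_width=12, slack=2)
Line 12: ['music', 'bed'] (min_width=9, slack=5)

Answer: laser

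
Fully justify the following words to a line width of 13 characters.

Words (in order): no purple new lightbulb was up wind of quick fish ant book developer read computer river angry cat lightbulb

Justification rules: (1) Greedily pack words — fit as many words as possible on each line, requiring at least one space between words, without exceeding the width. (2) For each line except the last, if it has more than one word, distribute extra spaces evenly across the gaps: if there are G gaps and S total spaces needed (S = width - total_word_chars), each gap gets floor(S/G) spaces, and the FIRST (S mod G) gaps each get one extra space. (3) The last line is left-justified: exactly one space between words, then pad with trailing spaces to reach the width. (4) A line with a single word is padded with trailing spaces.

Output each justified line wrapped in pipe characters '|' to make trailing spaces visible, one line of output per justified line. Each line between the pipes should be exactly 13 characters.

Answer: |no purple new|
|lightbulb was|
|up   wind  of|
|quick    fish|
|ant      book|
|developer    |
|read computer|
|river   angry|
|cat lightbulb|

Derivation:
Line 1: ['no', 'purple', 'new'] (min_width=13, slack=0)
Line 2: ['lightbulb', 'was'] (min_width=13, slack=0)
Line 3: ['up', 'wind', 'of'] (min_width=10, slack=3)
Line 4: ['quick', 'fish'] (min_width=10, slack=3)
Line 5: ['ant', 'book'] (min_width=8, slack=5)
Line 6: ['developer'] (min_width=9, slack=4)
Line 7: ['read', 'computer'] (min_width=13, slack=0)
Line 8: ['river', 'angry'] (min_width=11, slack=2)
Line 9: ['cat', 'lightbulb'] (min_width=13, slack=0)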